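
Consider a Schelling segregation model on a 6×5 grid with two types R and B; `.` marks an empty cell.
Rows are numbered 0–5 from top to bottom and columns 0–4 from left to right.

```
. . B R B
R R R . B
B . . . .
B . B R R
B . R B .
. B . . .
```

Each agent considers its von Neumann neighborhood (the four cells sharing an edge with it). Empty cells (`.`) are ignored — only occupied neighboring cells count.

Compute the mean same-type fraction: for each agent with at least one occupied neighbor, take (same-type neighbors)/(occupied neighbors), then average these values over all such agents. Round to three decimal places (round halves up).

0.489

Row 0: (0,2)B 0/2 · (0,3)R 0/2 · (0,4)B 1/2
Row 1: (1,0)R 1/2 · (1,1)R 2/2 · (1,2)R 1/2 · (1,4)B 1/1
Row 2: (2,0)B 1/2
Row 3: (3,0)B 2/2 · (3,2)B 0/2 · (3,3)R 1/3 · (3,4)R 1/1
Row 4: (4,0)B 1/1 · (4,2)R 0/2 · (4,3)B 0/2
Row 5: (5,1)B — no occupied neighbors
Sum over 15 agents: 0/2 + 0/2 + 1/2 + 1/2 + 2/2 + 1/2 + 1/1 + 1/2 + 2/2 + 0/2 + 1/3 + 1/1 + 1/1 + 0/2 + 0/2 = 22/3; mean = 22/3 ÷ 15 = 22/45 = 0.488888… → 0.489.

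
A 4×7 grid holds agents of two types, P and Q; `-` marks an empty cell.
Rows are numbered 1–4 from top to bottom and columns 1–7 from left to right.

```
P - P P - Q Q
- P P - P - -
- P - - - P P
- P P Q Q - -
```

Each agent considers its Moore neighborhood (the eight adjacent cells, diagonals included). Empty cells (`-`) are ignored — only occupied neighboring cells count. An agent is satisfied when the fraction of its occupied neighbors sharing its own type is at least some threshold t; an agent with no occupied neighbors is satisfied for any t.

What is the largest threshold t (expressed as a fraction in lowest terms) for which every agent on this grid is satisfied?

1/2

Row 1: (1,1)P 1/1 · (1,3)P 3/3 · (1,4)P 3/3 · (1,6)Q 1/2 · (1,7)Q 1/1
Row 2: (2,2)P 4/4 · (2,3)P 4/4 · (2,5)P 2/3
Row 3: (3,2)P 4/4 · (3,6)P 2/3 · (3,7)P 1/1
Row 4: (4,2)P 2/2 · (4,3)P 2/3 · (4,4)Q 1/2 · (4,5)Q 1/2
The smallest same-type fraction is 1/2 at (1,6), which reduces to 1/2. Any threshold above that leaves this agent unsatisfied.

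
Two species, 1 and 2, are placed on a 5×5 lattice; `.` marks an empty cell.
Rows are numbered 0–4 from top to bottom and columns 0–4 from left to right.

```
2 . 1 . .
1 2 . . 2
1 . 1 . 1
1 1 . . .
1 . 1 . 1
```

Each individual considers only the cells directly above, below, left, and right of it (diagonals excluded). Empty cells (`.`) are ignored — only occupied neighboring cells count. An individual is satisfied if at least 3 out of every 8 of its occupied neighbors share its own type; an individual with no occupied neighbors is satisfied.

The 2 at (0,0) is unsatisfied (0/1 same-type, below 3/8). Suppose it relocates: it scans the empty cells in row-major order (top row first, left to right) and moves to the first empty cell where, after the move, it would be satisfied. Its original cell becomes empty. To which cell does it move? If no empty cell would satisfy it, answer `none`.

(0,1)

Vacating (0,0). Empty cells in order:
  (0,1): 1/2 same-type → satisfied — stop here.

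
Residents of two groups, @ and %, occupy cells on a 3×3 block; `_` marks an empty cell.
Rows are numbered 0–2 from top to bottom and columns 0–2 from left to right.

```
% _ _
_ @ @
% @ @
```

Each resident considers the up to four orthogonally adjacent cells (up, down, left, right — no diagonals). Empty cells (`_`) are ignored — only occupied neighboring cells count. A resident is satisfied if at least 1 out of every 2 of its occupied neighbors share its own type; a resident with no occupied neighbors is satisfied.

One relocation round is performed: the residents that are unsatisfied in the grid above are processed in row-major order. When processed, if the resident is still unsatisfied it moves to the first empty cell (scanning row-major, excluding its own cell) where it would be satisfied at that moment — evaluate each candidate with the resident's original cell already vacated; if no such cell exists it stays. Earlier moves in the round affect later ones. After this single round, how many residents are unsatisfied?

Initially unsatisfied (in order): (2,0).
  (2,0) → (0,1).
Resulting grid:
% % _
_ @ @
_ @ @
All satisfied now.

0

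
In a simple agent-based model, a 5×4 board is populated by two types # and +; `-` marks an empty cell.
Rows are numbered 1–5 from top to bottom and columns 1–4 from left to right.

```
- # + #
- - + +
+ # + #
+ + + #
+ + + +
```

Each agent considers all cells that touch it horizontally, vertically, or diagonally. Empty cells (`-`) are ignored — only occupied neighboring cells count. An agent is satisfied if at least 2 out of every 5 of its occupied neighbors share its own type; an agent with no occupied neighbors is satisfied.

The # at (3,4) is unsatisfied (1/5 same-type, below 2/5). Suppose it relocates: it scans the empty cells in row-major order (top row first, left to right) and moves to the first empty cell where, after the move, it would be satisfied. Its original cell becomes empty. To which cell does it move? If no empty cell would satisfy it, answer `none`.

Vacating (3,4). Empty cells in order:
  (1,1): 1/1 same-type → satisfied — stop here.

(1,1)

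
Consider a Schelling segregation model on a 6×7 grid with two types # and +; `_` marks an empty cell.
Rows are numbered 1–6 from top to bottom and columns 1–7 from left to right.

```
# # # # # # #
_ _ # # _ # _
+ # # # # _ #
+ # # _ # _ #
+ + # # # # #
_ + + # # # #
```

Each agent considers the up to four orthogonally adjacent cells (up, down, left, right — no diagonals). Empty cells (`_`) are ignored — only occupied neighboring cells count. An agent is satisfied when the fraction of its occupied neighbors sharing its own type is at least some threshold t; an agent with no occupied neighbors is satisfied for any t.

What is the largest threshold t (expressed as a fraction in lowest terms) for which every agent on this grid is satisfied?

1/3

Row 1: (1,1)# 1/1 · (1,2)# 2/2 · (1,3)# 3/3 · (1,4)# 3/3 · (1,5)# 2/2 · (1,6)# 3/3 · (1,7)# 1/1
Row 2: (2,3)# 3/3 · (2,4)# 3/3 · (2,6)# 1/1
Row 3: (3,1)+ 1/2 · (3,2)# 2/3 · (3,3)# 4/4 · (3,4)# 3/3 · (3,5)# 2/2 · (3,7)# 1/1
Row 4: (4,1)+ 2/3 · (4,2)# 2/4 · (4,3)# 3/3 · (4,5)# 2/2 · (4,7)# 2/2
Row 5: (5,1)+ 2/2 · (5,2)+ 2/4 · (5,3)# 2/4 · (5,4)# 3/3 · (5,5)# 4/4 · (5,6)# 3/3 · (5,7)# 3/3
Row 6: (6,2)+ 2/2 · (6,3)+ 1/3 · (6,4)# 2/3 · (6,5)# 3/3 · (6,6)# 3/3 · (6,7)# 2/2
The smallest same-type fraction is 1/3 at (6,3), which reduces to 1/3. Any threshold above that leaves this agent unsatisfied.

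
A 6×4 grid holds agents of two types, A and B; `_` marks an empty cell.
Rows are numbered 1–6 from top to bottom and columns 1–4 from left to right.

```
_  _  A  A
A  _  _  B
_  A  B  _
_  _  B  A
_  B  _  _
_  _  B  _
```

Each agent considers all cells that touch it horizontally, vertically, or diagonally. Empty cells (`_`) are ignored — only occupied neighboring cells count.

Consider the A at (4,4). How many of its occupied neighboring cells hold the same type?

0

Occupied neighbors of (4,4): (3,3)=B, (4,3)=B.
Same type (A): 0 of 2.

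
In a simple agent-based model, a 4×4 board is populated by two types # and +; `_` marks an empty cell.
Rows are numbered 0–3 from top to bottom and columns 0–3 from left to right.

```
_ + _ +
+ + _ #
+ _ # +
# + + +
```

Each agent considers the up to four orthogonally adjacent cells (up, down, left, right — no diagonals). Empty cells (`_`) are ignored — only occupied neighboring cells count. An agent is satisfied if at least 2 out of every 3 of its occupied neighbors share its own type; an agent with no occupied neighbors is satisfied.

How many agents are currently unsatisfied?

7

(0,1)+ 1/1 ok
(0,3)+ 0/1 unhappy
(1,0)+ 2/2 ok
(1,1)+ 2/2 ok
(1,3)# 0/2 unhappy
(2,0)+ 1/2 unhappy
(2,2)# 0/2 unhappy
(2,3)+ 1/3 unhappy
(3,0)# 0/2 unhappy
(3,1)+ 1/2 unhappy
(3,2)+ 2/3 ok
(3,3)+ 2/2 ok
Unsatisfied: (0,3), (1,3), (2,0), (2,2), (2,3), (3,0), (3,1) — 7 in total.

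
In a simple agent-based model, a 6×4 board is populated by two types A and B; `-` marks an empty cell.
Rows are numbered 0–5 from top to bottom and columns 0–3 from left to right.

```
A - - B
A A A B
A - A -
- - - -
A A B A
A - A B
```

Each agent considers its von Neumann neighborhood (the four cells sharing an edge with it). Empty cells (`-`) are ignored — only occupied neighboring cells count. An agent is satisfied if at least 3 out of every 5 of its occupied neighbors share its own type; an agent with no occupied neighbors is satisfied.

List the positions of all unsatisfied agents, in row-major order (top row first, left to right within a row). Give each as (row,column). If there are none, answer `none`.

(0,0)A 1/1 ok
(0,3)B 1/1 ok
(1,0)A 3/3 ok
(1,1)A 2/2 ok
(1,2)A 2/3 ok
(1,3)B 1/2 unhappy
(2,0)A 1/1 ok
(2,2)A 1/1 ok
(4,0)A 2/2 ok
(4,1)A 1/2 unhappy
(4,2)B 0/3 unhappy
(4,3)A 0/2 unhappy
(5,0)A 1/1 ok
(5,2)A 0/2 unhappy
(5,3)B 0/2 unhappy

(1,3), (4,1), (4,2), (4,3), (5,2), (5,3)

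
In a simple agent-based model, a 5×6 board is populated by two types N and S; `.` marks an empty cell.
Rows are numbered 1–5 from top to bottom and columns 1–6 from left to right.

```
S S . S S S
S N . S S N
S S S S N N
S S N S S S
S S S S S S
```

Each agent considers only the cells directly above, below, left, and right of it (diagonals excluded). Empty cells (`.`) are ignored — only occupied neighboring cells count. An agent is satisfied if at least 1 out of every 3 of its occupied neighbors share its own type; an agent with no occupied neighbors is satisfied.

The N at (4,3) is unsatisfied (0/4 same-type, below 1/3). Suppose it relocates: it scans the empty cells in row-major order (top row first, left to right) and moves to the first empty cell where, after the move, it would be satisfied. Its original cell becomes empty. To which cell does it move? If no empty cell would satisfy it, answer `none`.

Vacating (4,3). Empty cells in order:
  (1,3): 0/2 same-type → still unsatisfied.
  (2,3): 1/3 same-type → satisfied — stop here.

(2,3)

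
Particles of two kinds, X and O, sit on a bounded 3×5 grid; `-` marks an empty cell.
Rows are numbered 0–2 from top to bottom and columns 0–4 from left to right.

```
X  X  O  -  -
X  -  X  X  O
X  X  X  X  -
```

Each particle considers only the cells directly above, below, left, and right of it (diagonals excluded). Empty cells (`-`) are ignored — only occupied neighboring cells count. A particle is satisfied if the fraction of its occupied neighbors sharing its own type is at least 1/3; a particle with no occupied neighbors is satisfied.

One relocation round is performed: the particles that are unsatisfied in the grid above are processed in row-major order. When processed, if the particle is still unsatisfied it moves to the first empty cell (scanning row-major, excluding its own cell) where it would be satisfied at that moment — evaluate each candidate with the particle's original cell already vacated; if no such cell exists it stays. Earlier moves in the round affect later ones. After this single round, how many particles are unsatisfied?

0

Initially unsatisfied (in order): (0,2), (1,4).
  (0,2) → (0,4).
  (1,4): now satisfied by earlier moves; stays.
Resulting grid:
X X - - O
X - X X O
X X X X -
All satisfied now.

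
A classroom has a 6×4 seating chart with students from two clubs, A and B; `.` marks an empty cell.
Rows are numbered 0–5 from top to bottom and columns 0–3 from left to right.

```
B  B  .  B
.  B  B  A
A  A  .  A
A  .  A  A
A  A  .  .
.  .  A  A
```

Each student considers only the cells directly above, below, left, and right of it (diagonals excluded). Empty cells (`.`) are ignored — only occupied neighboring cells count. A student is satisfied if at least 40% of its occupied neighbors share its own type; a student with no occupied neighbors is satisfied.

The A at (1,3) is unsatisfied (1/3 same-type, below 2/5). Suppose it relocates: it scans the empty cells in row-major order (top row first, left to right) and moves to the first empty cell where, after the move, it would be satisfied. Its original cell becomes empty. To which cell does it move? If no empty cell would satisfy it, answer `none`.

Vacating (1,3). Empty cells in order:
  (0,2): 0/3 same-type → still unsatisfied.
  (1,0): 1/3 same-type → still unsatisfied.
  (2,2): 3/4 same-type → satisfied — stop here.

(2,2)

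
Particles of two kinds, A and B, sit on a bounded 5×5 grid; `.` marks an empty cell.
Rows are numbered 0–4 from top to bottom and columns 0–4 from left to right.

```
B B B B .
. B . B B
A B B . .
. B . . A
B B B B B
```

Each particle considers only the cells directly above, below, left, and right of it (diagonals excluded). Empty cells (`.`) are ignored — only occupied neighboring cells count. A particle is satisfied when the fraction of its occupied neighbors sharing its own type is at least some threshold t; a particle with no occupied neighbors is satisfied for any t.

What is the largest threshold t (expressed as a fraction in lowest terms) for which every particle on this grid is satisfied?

(0,0)B 1/1
(0,1)B 3/3
(0,2)B 2/2
(0,3)B 2/2
(1,1)B 2/2
(1,3)B 2/2
(1,4)B 1/1
(2,0)A 0/1
(2,1)B 3/4
(2,2)B 1/1
(3,1)B 2/2
(3,4)A 0/1
(4,0)B 1/1
(4,1)B 3/3
(4,2)B 2/2
(4,3)B 2/2
(4,4)B 1/2
The smallest same-type fraction is 0/1 at (2,0), which reduces to 0/1. Any threshold above that leaves this particle unsatisfied.

0/1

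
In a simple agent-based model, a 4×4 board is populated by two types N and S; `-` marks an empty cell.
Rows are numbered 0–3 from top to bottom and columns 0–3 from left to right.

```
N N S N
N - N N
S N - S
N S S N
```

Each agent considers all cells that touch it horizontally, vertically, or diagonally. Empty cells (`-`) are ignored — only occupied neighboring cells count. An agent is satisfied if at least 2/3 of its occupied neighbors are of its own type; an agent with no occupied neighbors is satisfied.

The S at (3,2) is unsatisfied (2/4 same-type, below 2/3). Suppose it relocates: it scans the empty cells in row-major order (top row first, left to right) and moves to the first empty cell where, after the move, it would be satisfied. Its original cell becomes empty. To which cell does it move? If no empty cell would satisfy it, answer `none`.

none

Vacating (3,2). Empty cells in order:
  (1,1): 2/7 same-type → still unsatisfied.
  (2,2): 2/6 same-type → still unsatisfied.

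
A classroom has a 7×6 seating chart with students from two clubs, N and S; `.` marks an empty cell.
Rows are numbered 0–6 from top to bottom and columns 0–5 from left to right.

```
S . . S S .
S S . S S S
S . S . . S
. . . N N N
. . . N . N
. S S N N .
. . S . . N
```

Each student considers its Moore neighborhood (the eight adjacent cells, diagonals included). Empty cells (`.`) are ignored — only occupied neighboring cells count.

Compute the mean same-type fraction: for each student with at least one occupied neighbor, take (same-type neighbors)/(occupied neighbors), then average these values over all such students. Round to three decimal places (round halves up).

(0,0)S 2/2
(0,3)S 3/3
(0,4)S 4/4
(1,0)S 3/3
(1,1)S 4/4
(1,3)S 4/4
(1,4)S 5/5
(1,5)S 3/3
(2,0)S 2/2
(2,2)S 2/3
(2,5)S 2/4
(3,3)N 2/3
(3,4)N 4/5
(3,5)N 2/3
(4,3)N 4/5
(4,5)N 3/3
(5,1)S 2/2
(5,2)S 2/4
(5,3)N 2/4
(5,4)N 4/4
(6,2)S 2/3
(6,5)N 1/1
Sum over 22 students: 2/2 + 3/3 + 4/4 + 3/3 + 4/4 + 4/4 + 5/5 + 3/3 + 2/2 + 2/3 + 2/4 + 2/3 + 4/5 + 2/3 + 4/5 + 3/3 + 2/2 + 2/4 + 2/4 + 4/4 + 2/3 + 1/1 = 563/30; mean = 563/30 ÷ 22 = 563/660 = 0.853030… → 0.853.

0.853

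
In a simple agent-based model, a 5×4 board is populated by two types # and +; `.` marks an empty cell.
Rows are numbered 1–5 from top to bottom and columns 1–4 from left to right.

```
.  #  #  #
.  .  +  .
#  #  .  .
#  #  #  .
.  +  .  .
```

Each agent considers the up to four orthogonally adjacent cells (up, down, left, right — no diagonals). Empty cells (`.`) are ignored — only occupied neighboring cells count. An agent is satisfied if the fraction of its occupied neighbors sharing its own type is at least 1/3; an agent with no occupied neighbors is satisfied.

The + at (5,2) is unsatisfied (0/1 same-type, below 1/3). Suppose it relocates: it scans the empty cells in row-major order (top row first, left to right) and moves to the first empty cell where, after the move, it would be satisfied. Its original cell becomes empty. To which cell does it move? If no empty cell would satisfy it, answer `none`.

Vacating (5,2). Empty cells in order:
  (1,1): 0/1 same-type → still unsatisfied.
  (2,1): 0/1 same-type → still unsatisfied.
  (2,2): 1/3 same-type → satisfied — stop here.

(2,2)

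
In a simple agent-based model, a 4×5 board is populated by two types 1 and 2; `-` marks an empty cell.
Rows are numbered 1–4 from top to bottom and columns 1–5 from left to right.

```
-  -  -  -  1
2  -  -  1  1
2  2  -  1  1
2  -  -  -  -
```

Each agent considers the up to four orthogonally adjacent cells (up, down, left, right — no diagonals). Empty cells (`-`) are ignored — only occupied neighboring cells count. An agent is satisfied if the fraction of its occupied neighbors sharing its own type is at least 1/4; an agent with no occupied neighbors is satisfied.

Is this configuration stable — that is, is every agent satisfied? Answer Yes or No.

Yes

(1,5)1 1/1 ok
(2,1)2 1/1 ok
(2,4)1 2/2 ok
(2,5)1 3/3 ok
(3,1)2 3/3 ok
(3,2)2 1/1 ok
(3,4)1 2/2 ok
(3,5)1 2/2 ok
(4,1)2 1/1 ok
All meet the threshold, so the configuration is stable.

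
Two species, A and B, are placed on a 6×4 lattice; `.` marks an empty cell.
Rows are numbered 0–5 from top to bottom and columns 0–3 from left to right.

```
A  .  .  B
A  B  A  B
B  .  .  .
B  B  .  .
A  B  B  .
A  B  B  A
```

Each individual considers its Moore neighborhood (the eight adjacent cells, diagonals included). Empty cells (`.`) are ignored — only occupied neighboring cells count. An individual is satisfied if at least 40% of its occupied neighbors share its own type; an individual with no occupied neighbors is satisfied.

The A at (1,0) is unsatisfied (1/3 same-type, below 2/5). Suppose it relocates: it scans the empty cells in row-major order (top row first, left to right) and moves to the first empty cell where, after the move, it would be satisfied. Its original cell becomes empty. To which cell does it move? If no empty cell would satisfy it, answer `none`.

Vacating (1,0). Empty cells in order:
  (0,1): 2/3 same-type → satisfied — stop here.

(0,1)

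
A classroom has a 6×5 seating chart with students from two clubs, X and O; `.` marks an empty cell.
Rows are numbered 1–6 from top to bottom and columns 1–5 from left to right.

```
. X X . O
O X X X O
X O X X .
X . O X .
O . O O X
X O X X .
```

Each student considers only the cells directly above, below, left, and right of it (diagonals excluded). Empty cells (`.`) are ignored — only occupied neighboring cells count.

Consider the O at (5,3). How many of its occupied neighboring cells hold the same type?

2

Occupied neighbors of (5,3): (4,3)=O, (6,3)=X, (5,4)=O.
Same type (O): 2 of 3.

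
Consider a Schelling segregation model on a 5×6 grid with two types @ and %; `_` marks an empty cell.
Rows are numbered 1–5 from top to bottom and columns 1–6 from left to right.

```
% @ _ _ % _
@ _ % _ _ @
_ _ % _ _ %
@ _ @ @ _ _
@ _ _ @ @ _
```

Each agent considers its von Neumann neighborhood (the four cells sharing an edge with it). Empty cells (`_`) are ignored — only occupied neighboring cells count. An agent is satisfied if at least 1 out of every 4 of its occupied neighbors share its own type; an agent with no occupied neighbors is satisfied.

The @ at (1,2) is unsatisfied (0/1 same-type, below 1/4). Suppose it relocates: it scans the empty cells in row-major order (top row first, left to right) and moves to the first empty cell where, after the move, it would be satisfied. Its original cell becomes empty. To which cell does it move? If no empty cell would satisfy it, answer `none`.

(1,6)

Vacating (1,2). Empty cells in order:
  (1,3): 0/1 same-type → still unsatisfied.
  (1,4): 0/1 same-type → still unsatisfied.
  (1,6): 1/2 same-type → satisfied — stop here.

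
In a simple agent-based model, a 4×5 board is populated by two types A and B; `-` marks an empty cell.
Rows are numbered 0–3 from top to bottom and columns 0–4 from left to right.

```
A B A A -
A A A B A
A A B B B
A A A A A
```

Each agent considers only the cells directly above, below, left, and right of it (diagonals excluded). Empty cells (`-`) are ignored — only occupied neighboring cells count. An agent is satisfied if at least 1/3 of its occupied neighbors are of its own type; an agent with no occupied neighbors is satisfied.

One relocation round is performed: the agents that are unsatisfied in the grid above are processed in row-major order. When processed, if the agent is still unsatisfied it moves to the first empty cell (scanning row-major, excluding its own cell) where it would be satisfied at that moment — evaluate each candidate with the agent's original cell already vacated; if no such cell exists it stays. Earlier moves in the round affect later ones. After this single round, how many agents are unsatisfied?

1

Initially unsatisfied (in order): (0,1), (1,3), (1,4), (2,2).
  (0,1): no empty cell satisfies it; stays.
  (1,3): no empty cell satisfies it; stays.
  (1,4) → (0,4).
  (2,2) → (1,4).
Resulting grid:
A B A A A
A A A B B
A A - B B
A A A A A
Unsatisfied now: (0,1).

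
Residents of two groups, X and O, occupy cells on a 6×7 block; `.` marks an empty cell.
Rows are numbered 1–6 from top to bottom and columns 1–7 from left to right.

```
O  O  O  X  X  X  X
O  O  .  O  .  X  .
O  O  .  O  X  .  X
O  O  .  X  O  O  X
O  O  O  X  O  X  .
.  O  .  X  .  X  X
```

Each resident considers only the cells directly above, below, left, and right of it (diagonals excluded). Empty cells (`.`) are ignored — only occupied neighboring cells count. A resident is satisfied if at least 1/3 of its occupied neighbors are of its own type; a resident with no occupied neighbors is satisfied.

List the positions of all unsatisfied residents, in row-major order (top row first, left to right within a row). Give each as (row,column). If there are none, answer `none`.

Row 1: (1,1)O 2/2 ✓ · (1,2)O 3/3 ✓ · (1,3)O 1/2 ✓ · (1,4)X 1/3 ✓ · (1,5)X 2/2 ✓ · (1,6)X 3/3 ✓ · (1,7)X 1/1 ✓
Row 2: (2,1)O 3/3 ✓ · (2,2)O 3/3 ✓ · (2,4)O 1/2 ✓ · (2,6)X 1/1 ✓
Row 3: (3,1)O 3/3 ✓ · (3,2)O 3/3 ✓ · (3,4)O 1/3 ✓ · (3,5)X 0/2 ✗ · (3,7)X 1/1 ✓
Row 4: (4,1)O 3/3 ✓ · (4,2)O 3/3 ✓ · (4,4)X 1/3 ✓ · (4,5)O 2/4 ✓ · (4,6)O 1/3 ✓ · (4,7)X 1/2 ✓
Row 5: (5,1)O 2/2 ✓ · (5,2)O 4/4 ✓ · (5,3)O 1/2 ✓ · (5,4)X 2/4 ✓ · (5,5)O 1/3 ✓ · (5,6)X 1/3 ✓
Row 6: (6,2)O 1/1 ✓ · (6,4)X 1/1 ✓ · (6,6)X 2/2 ✓ · (6,7)X 1/1 ✓

(3,5)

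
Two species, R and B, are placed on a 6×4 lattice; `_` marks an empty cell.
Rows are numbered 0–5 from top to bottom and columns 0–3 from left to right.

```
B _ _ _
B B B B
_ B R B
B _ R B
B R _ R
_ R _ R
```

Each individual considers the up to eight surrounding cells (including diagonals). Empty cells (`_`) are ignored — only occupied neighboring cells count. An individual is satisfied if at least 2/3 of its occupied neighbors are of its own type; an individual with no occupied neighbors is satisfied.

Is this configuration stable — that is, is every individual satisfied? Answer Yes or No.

Row 0: (0,0)B 2/2 ok
Row 1: (1,0)B 3/3 ok · (1,1)B 4/5 ok · (1,2)B 4/5 ok · (1,3)B 2/3 ok
Row 2: (2,1)B 4/6 ok · (2,2)R 1/7 unhappy · (2,3)B 3/5 unhappy
Row 3: (3,0)B 2/3 ok · (3,2)R 3/6 unhappy · (3,3)B 1/4 unhappy
Row 4: (4,0)B 1/3 unhappy · (4,1)R 2/4 unhappy · (4,3)R 2/3 ok
Row 5: (5,1)R 1/2 unhappy · (5,3)R 1/1 ok
For instance (2,2) has only 1/7 same-type neighbors, below 2/3.

No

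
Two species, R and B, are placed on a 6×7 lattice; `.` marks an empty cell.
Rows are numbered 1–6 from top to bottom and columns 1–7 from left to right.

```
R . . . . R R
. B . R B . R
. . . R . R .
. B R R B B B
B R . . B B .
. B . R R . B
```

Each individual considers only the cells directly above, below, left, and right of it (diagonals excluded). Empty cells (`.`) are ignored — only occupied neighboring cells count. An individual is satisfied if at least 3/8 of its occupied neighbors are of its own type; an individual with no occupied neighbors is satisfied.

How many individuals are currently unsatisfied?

(1,1)R 0/0 ✓
(1,6)R 1/1 ✓
(1,7)R 2/2 ✓
(2,2)B 0/0 ✓
(2,4)R 1/2 ✓
(2,5)B 0/1 ✗
(2,7)R 1/1 ✓
(3,4)R 2/2 ✓
(3,6)R 0/1 ✗
(4,2)B 0/2 ✗
(4,3)R 1/2 ✓
(4,4)R 2/3 ✓
(4,5)B 2/3 ✓
(4,6)B 3/4 ✓
(4,7)B 1/1 ✓
(5,1)B 0/1 ✗
(5,2)R 0/3 ✗
(5,5)B 2/3 ✓
(5,6)B 2/2 ✓
(6,2)B 0/1 ✗
(6,4)R 1/1 ✓
(6,5)R 1/2 ✓
(6,7)B 0/0 ✓
Unsatisfied: (2,5), (3,6), (4,2), (5,1), (5,2), (6,2) — 6 in total.

6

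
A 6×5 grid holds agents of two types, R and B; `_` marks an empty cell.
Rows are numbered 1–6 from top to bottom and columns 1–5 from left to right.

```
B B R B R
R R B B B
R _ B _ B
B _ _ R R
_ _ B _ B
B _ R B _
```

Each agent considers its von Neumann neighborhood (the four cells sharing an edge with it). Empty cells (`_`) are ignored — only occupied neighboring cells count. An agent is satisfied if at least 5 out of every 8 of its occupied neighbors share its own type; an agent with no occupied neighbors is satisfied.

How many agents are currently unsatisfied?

15

Row 1: (1,1)B 1/2 not · (1,2)B 1/3 not · (1,3)R 0/3 not · (1,4)B 1/3 not · (1,5)R 0/2 not
Row 2: (2,1)R 2/3 satisfied · (2,2)R 1/3 not · (2,3)B 2/4 not · (2,4)B 3/3 satisfied · (2,5)B 2/3 satisfied
Row 3: (3,1)R 1/2 not · (3,3)B 1/1 satisfied · (3,5)B 1/2 not
Row 4: (4,1)B 0/1 not · (4,4)R 1/1 satisfied · (4,5)R 1/3 not
Row 5: (5,3)B 0/1 not · (5,5)B 0/1 not
Row 6: (6,1)B 0/0 satisfied · (6,3)R 0/2 not · (6,4)B 0/1 not
Unsatisfied: (1,1), (1,2), (1,3), (1,4), (1,5), (2,2), (2,3), (3,1), (3,5), (4,1), (4,5), (5,3), (5,5), (6,3), (6,4) — 15 in total.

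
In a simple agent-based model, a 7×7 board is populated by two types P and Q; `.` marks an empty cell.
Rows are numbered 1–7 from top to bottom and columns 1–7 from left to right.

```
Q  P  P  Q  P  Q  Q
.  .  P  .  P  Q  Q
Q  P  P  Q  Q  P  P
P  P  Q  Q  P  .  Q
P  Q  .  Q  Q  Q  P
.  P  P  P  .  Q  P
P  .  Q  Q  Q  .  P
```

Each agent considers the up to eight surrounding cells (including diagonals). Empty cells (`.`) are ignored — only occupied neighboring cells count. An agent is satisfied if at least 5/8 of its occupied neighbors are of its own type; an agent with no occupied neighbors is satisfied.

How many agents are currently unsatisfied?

30

Row 1: (1,1)Q 0/1 unhappy · (1,2)P 2/3 ok · (1,3)P 2/3 ok · (1,4)Q 0/4 unhappy · (1,5)P 1/4 unhappy · (1,6)Q 3/5 unhappy · (1,7)Q 3/3 ok
Row 2: (2,3)P 4/6 ok · (2,5)P 2/7 unhappy · (2,6)Q 4/8 unhappy · (2,7)Q 3/5 unhappy
Row 3: (3,1)Q 0/3 unhappy · (3,2)P 4/6 ok · (3,3)P 3/6 unhappy · (3,4)Q 3/7 unhappy · (3,5)Q 3/6 unhappy · (3,6)P 3/7 unhappy · (3,7)P 1/4 unhappy
Row 4: (4,1)P 3/5 unhappy · (4,2)P 4/7 unhappy · (4,3)Q 4/7 unhappy · (4,4)Q 5/7 ok · (4,5)P 1/7 unhappy · (4,7)Q 1/4 unhappy
Row 5: (5,1)P 3/4 ok · (5,2)Q 1/6 unhappy · (5,4)Q 3/6 unhappy · (5,5)Q 4/6 ok · (5,6)Q 3/6 unhappy · (5,7)P 1/4 unhappy
Row 6: (6,2)P 3/5 unhappy · (6,3)P 2/6 unhappy · (6,4)P 1/6 unhappy · (6,6)Q 3/6 unhappy · (6,7)P 2/4 unhappy
Row 7: (7,1)P 1/1 ok · (7,3)Q 1/4 unhappy · (7,4)Q 2/4 unhappy · (7,5)Q 2/3 ok · (7,7)P 1/2 unhappy
Unsatisfied: (1,1), (1,4), (1,5), (1,6), (2,5), (2,6), (2,7), (3,1), (3,3), (3,4), (3,5), (3,6), (3,7), (4,1), (4,2), (4,3), (4,5), (4,7), (5,2), (5,4), (5,6), (5,7), (6,2), (6,3), (6,4), (6,6), (6,7), (7,3), (7,4), (7,7) — 30 in total.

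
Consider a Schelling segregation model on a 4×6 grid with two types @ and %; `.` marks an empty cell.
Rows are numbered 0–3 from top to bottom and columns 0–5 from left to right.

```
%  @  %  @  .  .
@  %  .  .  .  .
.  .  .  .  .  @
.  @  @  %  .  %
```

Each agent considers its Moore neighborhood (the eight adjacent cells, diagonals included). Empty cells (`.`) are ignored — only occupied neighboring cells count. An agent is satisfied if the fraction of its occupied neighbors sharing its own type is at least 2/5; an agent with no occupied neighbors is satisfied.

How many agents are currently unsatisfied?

8

(0,0)% 1/3 not
(0,1)@ 1/4 not
(0,2)% 1/3 not
(0,3)@ 0/1 not
(1,0)@ 1/3 not
(1,1)% 2/4 satisfied
(2,5)@ 0/1 not
(3,1)@ 1/1 satisfied
(3,2)@ 1/2 satisfied
(3,3)% 0/1 not
(3,5)% 0/1 not
Unsatisfied: (0,0), (0,1), (0,2), (0,3), (1,0), (2,5), (3,3), (3,5) — 8 in total.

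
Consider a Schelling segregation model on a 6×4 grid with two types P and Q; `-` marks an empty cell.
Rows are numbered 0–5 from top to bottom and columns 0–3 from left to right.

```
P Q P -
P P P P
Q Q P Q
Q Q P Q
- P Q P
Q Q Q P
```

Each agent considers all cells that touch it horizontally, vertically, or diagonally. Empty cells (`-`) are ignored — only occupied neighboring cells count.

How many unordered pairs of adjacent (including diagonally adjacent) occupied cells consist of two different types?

32

Scan each occupied cell's neighbors to the right and below (and the two forward diagonals) so each pair is counted once.
Row 0: P(0,0)–Q(0,1)≠ P(0,0)–P(1,0)= P(0,0)–P(1,1)= Q(0,1)–P(0,2)≠ Q(0,1)–P(1,1)≠ Q(0,1)–P(1,2)≠ Q(0,1)–P(1,0)≠ P(0,2)–P(1,2)= P(0,2)–P(1,3)= P(0,2)–P(1,1)=  → 5/10 unlike.
Row 1: P(1,0)–P(1,1)= P(1,0)–Q(2,0)≠ P(1,0)–Q(2,1)≠ P(1,1)–P(1,2)= P(1,1)–Q(2,1)≠ P(1,1)–P(2,2)= P(1,1)–Q(2,0)≠ P(1,2)–P(1,3)= P(1,2)–P(2,2)= P(1,2)–Q(2,3)≠ P(1,2)–Q(2,1)≠ P(1,3)–Q(2,3)≠ P(1,3)–P(2,2)=  → 7/13 unlike.
Row 2: Q(2,0)–Q(2,1)= Q(2,0)–Q(3,0)= Q(2,0)–Q(3,1)= Q(2,1)–P(2,2)≠ Q(2,1)–Q(3,1)= Q(2,1)–P(3,2)≠ Q(2,1)–Q(3,0)= P(2,2)–Q(2,3)≠ P(2,2)–P(3,2)= P(2,2)–Q(3,3)≠ P(2,2)–Q(3,1)≠ Q(2,3)–Q(3,3)= Q(2,3)–P(3,2)≠  → 6/13 unlike.
Row 3: Q(3,0)–Q(3,1)= Q(3,0)–P(4,1)≠ Q(3,1)–P(3,2)≠ Q(3,1)–P(4,1)≠ Q(3,1)–Q(4,2)= P(3,2)–Q(3,3)≠ P(3,2)–Q(4,2)≠ P(3,2)–P(4,3)= P(3,2)–P(4,1)= Q(3,3)–P(4,3)≠ Q(3,3)–Q(4,2)=  → 6/11 unlike.
Row 4: P(4,1)–Q(4,2)≠ P(4,1)–Q(5,1)≠ P(4,1)–Q(5,2)≠ P(4,1)–Q(5,0)≠ Q(4,2)–P(4,3)≠ Q(4,2)–Q(5,2)= Q(4,2)–P(5,3)≠ Q(4,2)–Q(5,1)= P(4,3)–P(5,3)= P(4,3)–Q(5,2)≠  → 7/10 unlike.
Row 5: Q(5,0)–Q(5,1)= Q(5,1)–Q(5,2)= Q(5,2)–P(5,3)≠  → 1/3 unlike.
Total adjacent occupied pairs: 60; unlike-type pairs: 32.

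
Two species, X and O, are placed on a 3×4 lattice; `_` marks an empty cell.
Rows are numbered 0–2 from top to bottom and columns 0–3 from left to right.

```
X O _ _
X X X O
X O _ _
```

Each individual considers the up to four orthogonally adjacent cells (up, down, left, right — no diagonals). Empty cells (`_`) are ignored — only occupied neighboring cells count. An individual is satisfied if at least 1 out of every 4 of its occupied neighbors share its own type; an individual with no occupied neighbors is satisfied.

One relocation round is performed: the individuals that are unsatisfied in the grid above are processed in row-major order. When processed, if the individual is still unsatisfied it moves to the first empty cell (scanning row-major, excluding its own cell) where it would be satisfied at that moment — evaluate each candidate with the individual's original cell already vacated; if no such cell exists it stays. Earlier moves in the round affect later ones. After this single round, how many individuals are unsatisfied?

Initially unsatisfied (in order): (0,1), (1,3), (2,1).
  (0,1) → (0,3).
  (1,3): now satisfied by earlier moves; stays.
  (2,1) → (0,2).
Resulting grid:
X _ O O
X X X O
X _ _ _
All satisfied now.

0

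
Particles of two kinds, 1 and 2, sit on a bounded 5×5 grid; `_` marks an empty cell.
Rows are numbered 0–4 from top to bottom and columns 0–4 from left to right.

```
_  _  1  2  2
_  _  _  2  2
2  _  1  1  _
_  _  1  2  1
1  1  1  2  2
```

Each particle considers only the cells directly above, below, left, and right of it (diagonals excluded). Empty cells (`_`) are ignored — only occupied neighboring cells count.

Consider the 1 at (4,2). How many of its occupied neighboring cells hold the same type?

Occupied neighbors of (4,2): (3,2)=1, (4,1)=1, (4,3)=2.
Same type (1): 2 of 3.

2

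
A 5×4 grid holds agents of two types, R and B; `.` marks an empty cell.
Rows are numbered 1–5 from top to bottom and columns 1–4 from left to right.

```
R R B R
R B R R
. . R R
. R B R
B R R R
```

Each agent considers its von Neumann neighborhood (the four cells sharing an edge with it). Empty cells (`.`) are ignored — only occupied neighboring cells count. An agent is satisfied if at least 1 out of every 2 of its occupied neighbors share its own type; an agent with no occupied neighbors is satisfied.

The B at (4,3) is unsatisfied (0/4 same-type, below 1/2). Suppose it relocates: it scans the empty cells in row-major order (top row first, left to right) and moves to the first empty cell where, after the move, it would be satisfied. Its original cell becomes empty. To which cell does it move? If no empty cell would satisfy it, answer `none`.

Vacating (4,3). Empty cells in order:
  (3,1): 0/1 same-type → still unsatisfied.
  (3,2): 1/3 same-type → still unsatisfied.
  (4,1): 1/2 same-type → satisfied — stop here.

(4,1)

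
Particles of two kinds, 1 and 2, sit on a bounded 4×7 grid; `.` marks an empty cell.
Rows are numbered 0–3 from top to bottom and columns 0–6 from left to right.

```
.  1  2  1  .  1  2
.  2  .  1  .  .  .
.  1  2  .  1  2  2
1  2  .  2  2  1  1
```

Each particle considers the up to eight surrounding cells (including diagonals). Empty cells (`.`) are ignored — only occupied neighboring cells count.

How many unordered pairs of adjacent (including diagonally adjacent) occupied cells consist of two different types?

18

Scan each occupied cell's neighbors to the right and below (and the two forward diagonals) so each pair is counted once.
From row 0: 5 unlike of 7 pairs (running 5/7).
From row 1: 2 unlike of 4 pairs (running 7/11).
From row 2: 9 unlike of 15 pairs (running 16/26).
From row 3: 2 unlike of 4 pairs (running 18/30).
Total adjacent occupied pairs: 30; unlike-type pairs: 18.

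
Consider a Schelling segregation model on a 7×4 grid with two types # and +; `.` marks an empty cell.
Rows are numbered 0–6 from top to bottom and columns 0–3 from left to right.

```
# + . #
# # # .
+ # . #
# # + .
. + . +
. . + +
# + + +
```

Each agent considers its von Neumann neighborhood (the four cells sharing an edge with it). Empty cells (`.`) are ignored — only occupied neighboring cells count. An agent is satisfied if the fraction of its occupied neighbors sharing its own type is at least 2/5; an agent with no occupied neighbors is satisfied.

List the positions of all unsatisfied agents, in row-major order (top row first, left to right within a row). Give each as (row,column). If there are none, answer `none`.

(0,1), (2,0), (3,2), (4,1), (6,0)

Row 0: (0,0)# 1/2 satisfied · (0,1)+ 0/2 not · (0,3)# 0/0 satisfied
Row 1: (1,0)# 2/3 satisfied · (1,1)# 3/4 satisfied · (1,2)# 1/1 satisfied
Row 2: (2,0)+ 0/3 not · (2,1)# 2/3 satisfied · (2,3)# 0/0 satisfied
Row 3: (3,0)# 1/2 satisfied · (3,1)# 2/4 satisfied · (3,2)+ 0/1 not
Row 4: (4,1)+ 0/1 not · (4,3)+ 1/1 satisfied
Row 5: (5,2)+ 2/2 satisfied · (5,3)+ 3/3 satisfied
Row 6: (6,0)# 0/1 not · (6,1)+ 1/2 satisfied · (6,2)+ 3/3 satisfied · (6,3)+ 2/2 satisfied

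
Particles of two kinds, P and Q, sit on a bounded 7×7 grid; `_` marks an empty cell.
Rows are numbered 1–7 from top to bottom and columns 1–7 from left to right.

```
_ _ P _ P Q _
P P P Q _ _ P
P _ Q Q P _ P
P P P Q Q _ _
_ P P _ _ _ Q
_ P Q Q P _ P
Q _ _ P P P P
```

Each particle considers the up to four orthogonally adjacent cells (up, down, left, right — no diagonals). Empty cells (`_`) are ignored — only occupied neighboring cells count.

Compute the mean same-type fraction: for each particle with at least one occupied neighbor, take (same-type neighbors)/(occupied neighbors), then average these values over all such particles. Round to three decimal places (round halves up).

0.636

Row 1: (1,3)P 1/1 · (1,5)P 0/1 · (1,6)Q 0/1
Row 2: (2,1)P 2/2 · (2,2)P 2/2 · (2,3)P 2/4 · (2,4)Q 1/2 · (2,7)P 1/1
Row 3: (3,1)P 2/2 · (3,3)Q 1/3 · (3,4)Q 3/4 · (3,5)P 0/2 · (3,7)P 1/1
Row 4: (4,1)P 2/2 · (4,2)P 3/3 · (4,3)P 2/4 · (4,4)Q 2/3 · (4,5)Q 1/2
Row 5: (5,2)P 3/3 · (5,3)P 2/3 · (5,7)Q 0/1
Row 6: (6,2)P 1/2 · (6,3)Q 1/3 · (6,4)Q 1/3 · (6,5)P 1/2 · (6,7)P 1/2
Row 7: (7,1)Q — no occupied neighbors · (7,4)P 1/2 · (7,5)P 3/3 · (7,6)P 2/2 · (7,7)P 2/2
Sum over 30 particles: 1/1 + 0/1 + 0/1 + 2/2 + 2/2 + 2/4 + 1/2 + 1/1 + 2/2 + 1/3 + 3/4 + 0/2 + 1/1 + 2/2 + 3/3 + 2/4 + 2/3 + 1/2 + 3/3 + 2/3 + 0/1 + 1/2 + 1/3 + 1/3 + 1/2 + 1/2 + 1/2 + 3/3 + 2/2 + 2/2 = 229/12; mean = 229/12 ÷ 30 = 229/360 = 0.636111… → 0.636.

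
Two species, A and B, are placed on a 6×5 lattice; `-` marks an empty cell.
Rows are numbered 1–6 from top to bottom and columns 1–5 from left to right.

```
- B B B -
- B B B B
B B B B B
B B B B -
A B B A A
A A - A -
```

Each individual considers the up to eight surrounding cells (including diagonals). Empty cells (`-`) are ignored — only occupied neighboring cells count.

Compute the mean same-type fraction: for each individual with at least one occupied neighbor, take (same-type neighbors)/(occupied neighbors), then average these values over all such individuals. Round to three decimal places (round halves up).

(1,2)B 3/3
(1,3)B 5/5
(1,4)B 4/4
(2,2)B 6/6
(2,3)B 8/8
(2,4)B 7/7
(2,5)B 4/4
(3,1)B 4/4
(3,2)B 7/7
(3,3)B 8/8
(3,4)B 7/7
(3,5)B 4/4
(4,1)B 4/5
(4,2)B 7/8
(4,3)B 7/8
(4,4)B 5/7
(5,1)A 2/5
(5,2)B 4/7
(5,3)B 4/7
(5,4)A 2/5
(5,5)A 2/3
(6,1)A 2/3
(6,2)A 2/4
(6,4)A 2/3
Sum over 24 individuals: 3/3 + 5/5 + 4/4 + 6/6 + 8/8 + 7/7 + 4/4 + 4/4 + 7/7 + 8/8 + 7/7 + 4/4 + 4/5 + 7/8 + 7/8 + 5/7 + 2/5 + 4/7 + 4/7 + 2/5 + 2/3 + 2/3 + 2/4 + 2/3 = 2759/140; mean = 2759/140 ÷ 24 = 2759/3360 = 0.821130… → 0.821.

0.821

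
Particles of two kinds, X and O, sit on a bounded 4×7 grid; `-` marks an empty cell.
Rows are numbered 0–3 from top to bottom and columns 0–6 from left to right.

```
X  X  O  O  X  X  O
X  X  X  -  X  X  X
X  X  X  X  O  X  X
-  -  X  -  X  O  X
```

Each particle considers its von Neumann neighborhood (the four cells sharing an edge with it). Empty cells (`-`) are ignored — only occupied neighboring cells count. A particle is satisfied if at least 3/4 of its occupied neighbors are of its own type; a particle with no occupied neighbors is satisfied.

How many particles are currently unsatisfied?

Row 0: (0,0)X 2/2 satisfied · (0,1)X 2/3 not · (0,2)O 1/3 not · (0,3)O 1/2 not · (0,4)X 2/3 not · (0,5)X 2/3 not · (0,6)O 0/2 not
Row 1: (1,0)X 3/3 satisfied · (1,1)X 4/4 satisfied · (1,2)X 2/3 not · (1,4)X 2/3 not · (1,5)X 4/4 satisfied · (1,6)X 2/3 not
Row 2: (2,0)X 2/2 satisfied · (2,1)X 3/3 satisfied · (2,2)X 4/4 satisfied · (2,3)X 1/2 not · (2,4)O 0/4 not · (2,5)X 2/4 not · (2,6)X 3/3 satisfied
Row 3: (3,2)X 1/1 satisfied · (3,4)X 0/2 not · (3,5)O 0/3 not · (3,6)X 1/2 not
Unsatisfied: (0,1), (0,2), (0,3), (0,4), (0,5), (0,6), (1,2), (1,4), (1,6), (2,3), (2,4), (2,5), (3,4), (3,5), (3,6) — 15 in total.

15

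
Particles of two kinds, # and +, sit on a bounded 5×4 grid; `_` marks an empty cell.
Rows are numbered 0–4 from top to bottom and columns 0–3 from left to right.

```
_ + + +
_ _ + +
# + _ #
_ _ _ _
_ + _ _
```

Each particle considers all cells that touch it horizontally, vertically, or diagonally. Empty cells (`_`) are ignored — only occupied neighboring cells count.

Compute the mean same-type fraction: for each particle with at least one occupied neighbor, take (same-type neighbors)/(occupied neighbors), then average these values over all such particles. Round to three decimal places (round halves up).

0.635

(0,1)+ 2/2
(0,2)+ 4/4
(0,3)+ 3/3
(1,2)+ 5/6
(1,3)+ 3/4
(2,0)# 0/1
(2,1)+ 1/2
(2,3)# 0/2
(4,1)+ — no occupied neighbors
Sum over 8 particles: 2/2 + 4/4 + 3/3 + 5/6 + 3/4 + 0/1 + 1/2 + 0/2 = 61/12; mean = 61/12 ÷ 8 = 61/96 = 0.635416… → 0.635.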